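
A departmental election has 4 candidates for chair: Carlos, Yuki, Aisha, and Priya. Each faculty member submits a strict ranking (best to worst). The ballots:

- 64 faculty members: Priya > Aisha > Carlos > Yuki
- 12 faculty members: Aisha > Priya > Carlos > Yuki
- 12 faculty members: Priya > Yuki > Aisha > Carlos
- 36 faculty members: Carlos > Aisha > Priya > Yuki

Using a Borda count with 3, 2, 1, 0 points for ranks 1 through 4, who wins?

Carlos: 64·1 + 12·1 + 12·0 + 36·3 = 184
Yuki: 64·0 + 12·0 + 12·2 + 36·0 = 24
Aisha: 64·2 + 12·3 + 12·1 + 36·2 = 248
Priya: 64·3 + 12·2 + 12·3 + 36·1 = 288
Priya has the highest Borda score (288).

Priya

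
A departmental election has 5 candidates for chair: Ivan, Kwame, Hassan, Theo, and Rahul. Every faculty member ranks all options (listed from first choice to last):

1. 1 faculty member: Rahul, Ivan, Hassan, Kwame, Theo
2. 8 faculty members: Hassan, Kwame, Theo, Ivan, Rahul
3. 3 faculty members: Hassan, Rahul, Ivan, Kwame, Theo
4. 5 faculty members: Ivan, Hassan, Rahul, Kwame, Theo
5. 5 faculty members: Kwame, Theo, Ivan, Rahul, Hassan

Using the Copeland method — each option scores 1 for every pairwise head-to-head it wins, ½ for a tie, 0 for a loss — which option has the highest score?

Hassan

Ivan: beats Rahul; ties Hassan; loses to Kwame and Theo → score 1.5.
Kwame: beats Ivan, Theo, and Rahul; loses to Hassan → score 3.
Hassan: beats Kwame, Theo, and Rahul; ties Ivan → score 3.5.
Theo: beats Ivan and Rahul; loses to Kwame and Hassan → score 2.
Rahul: loses to Ivan, Kwame, Hassan, and Theo → score 0.
Hassan has the best pairwise record.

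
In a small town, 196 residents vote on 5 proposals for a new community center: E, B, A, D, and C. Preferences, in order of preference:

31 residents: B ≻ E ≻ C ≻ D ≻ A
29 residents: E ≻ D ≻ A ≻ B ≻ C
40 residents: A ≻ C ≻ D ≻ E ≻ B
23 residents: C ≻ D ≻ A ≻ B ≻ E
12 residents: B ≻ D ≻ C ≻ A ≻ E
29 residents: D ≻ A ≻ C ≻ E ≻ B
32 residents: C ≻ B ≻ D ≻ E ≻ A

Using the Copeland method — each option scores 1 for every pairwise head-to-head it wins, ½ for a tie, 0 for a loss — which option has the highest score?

E: ties B; loses to A, D, and C → score 0.5.
B: ties E; loses to A, D, and C → score 0.5.
A: beats E and B; ties C; loses to D → score 2.5.
D: beats E, B, and A; loses to C → score 3.
C: beats E, B, and D; ties A → score 3.5.
C has the best pairwise record.

C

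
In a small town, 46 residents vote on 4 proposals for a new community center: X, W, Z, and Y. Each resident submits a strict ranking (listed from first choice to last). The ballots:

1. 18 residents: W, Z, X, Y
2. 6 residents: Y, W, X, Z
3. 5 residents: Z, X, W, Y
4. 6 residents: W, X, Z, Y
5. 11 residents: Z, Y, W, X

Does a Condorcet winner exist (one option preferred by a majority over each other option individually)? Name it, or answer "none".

W

W vs X: 41–5 for W.
W vs Z: 30–16 for W.
W vs Y: 29–17 for W.
W beats every other option head-to-head.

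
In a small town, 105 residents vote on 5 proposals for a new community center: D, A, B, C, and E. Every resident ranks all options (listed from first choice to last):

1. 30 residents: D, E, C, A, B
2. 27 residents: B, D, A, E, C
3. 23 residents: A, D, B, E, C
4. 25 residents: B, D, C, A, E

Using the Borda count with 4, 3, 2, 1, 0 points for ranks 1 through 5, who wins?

D: 30·4 + 27·3 + 23·3 + 25·3 = 345
A: 30·1 + 27·2 + 23·4 + 25·1 = 201
B: 30·0 + 27·4 + 23·2 + 25·4 = 254
C: 30·2 + 27·0 + 23·0 + 25·2 = 110
E: 30·3 + 27·1 + 23·1 + 25·0 = 140
D has the highest Borda score (345).

D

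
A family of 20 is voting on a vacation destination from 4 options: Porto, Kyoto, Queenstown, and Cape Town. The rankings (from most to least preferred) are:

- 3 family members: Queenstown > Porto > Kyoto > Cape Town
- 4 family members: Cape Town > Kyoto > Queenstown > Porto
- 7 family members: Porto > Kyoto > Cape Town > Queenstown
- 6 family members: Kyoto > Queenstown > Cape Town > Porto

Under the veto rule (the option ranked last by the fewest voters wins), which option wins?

Last-place votes: Porto 10, Kyoto 0, Queenstown 7, Cape Town 3.
Kyoto is ranked last by the fewest voters, so Kyoto wins.

Kyoto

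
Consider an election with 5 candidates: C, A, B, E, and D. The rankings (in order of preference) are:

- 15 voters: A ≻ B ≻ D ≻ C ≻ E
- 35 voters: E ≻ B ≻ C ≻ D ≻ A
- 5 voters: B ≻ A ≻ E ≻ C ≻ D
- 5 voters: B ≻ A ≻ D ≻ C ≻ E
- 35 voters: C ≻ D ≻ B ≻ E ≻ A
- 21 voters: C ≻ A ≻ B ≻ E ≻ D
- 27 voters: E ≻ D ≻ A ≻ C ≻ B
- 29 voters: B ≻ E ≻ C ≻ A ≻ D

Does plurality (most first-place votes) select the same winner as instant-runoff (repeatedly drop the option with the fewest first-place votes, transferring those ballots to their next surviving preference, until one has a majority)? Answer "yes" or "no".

Plurality — first-place votes: C 56, A 15, B 39, E 62, D 0. Winner: E.
Instant-runoff — R1 C 56, A 15, B 39, E 62, D 0 (D out); R2 C 56, A 15, B 39, E 62 (A out); R3 C 56, B 54, E 62 (B out); R4 C 76, E 96 (E winner). Winner: E.
The two methods agree.

yes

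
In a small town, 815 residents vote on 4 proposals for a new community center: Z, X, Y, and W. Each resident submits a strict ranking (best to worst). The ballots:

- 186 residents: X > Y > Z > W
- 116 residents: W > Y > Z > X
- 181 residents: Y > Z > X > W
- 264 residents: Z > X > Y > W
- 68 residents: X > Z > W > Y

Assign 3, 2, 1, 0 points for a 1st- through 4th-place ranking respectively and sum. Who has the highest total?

Z

Z: 186·1 + 116·1 + 181·2 + 264·3 + 68·2 = 1592
X: 186·3 + 116·0 + 181·1 + 264·2 + 68·3 = 1471
Y: 186·2 + 116·2 + 181·3 + 264·1 + 68·0 = 1411
W: 186·0 + 116·3 + 181·0 + 264·0 + 68·1 = 416
Z has the highest Borda score (1592).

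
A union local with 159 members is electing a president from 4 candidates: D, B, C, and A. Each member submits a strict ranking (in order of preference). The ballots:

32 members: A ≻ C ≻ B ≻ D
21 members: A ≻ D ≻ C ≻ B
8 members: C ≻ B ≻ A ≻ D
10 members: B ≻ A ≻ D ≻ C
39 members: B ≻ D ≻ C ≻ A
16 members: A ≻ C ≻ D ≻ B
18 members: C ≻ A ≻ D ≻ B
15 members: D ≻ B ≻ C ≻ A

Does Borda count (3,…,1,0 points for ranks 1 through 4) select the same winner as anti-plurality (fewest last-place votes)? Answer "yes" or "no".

no

Borda — scores: D 209, B 225, C 249, A 271. Winner: A.
Anti-plurality — last-place votes: D 40, B 55, C 10, A 54. Winner: C.
The two methods disagree.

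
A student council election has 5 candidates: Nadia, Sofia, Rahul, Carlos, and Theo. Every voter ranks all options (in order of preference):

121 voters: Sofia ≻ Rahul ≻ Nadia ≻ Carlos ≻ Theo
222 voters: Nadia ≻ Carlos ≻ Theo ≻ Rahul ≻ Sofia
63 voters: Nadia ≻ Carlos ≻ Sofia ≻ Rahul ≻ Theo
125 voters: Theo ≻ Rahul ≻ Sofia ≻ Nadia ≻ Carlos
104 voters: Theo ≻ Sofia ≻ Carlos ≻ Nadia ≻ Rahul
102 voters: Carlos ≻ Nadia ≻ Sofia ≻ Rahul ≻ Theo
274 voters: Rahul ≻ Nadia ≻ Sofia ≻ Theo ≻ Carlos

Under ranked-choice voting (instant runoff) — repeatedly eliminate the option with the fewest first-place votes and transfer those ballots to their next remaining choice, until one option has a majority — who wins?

Rahul

Round 1: Nadia 285, Sofia 121, Rahul 274, Carlos 102, Theo 229. Eliminate Carlos.
Round 2: Nadia 387, Sofia 121, Rahul 274, Theo 229. Eliminate Sofia.
Round 3: Nadia 387, Rahul 395, Theo 229. Eliminate Theo.
Round 4: Nadia 491, Rahul 520. Rahul has a majority.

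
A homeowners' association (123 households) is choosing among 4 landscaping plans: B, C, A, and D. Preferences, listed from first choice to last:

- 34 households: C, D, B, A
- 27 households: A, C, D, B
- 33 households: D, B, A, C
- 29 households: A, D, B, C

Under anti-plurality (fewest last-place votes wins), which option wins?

Last-place votes: B 27, C 62, A 34, D 0.
D is ranked last by the fewest voters, so D wins.

D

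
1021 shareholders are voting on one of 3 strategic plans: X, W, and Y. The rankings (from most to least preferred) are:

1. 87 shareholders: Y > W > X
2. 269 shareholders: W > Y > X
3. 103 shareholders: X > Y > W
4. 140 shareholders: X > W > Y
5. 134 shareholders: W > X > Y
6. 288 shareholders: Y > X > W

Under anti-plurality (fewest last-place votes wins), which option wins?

Last-place votes: X 356, W 391, Y 274.
Y is ranked last by the fewest voters, so Y wins.

Y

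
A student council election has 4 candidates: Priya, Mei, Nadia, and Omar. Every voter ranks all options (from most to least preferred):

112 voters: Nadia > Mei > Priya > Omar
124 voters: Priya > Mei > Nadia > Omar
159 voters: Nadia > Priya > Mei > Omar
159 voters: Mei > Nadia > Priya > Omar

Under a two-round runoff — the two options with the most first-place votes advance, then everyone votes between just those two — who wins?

Mei

Round 1 first-place votes: Priya 124, Mei 159, Nadia 271, Omar 0.
Nadia and Mei advance.
Runoff: Nadia is preferred to Mei by 271 voters; Mei by 283.
Mei wins the runoff.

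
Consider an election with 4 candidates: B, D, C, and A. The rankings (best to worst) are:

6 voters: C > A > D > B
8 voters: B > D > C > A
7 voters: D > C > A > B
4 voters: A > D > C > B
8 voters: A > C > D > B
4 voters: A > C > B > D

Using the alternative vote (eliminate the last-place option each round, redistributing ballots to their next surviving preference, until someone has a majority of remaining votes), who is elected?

Round 1: B 8, D 7, C 6, A 16. Eliminate C.
Round 2: B 8, D 7, A 22. A has a majority.

A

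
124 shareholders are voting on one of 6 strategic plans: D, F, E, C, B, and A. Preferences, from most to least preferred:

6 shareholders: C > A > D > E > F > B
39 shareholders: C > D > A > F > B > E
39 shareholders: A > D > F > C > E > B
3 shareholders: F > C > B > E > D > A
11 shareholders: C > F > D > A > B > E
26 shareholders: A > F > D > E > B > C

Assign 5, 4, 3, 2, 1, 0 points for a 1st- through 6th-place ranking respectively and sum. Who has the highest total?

A

D: 6·3 + 39·4 + 39·4 + 3·1 + 11·3 + 26·3 = 444
F: 6·1 + 39·2 + 39·3 + 3·5 + 11·4 + 26·4 = 364
E: 6·2 + 39·0 + 39·1 + 3·2 + 11·0 + 26·2 = 109
C: 6·5 + 39·5 + 39·2 + 3·4 + 11·5 + 26·0 = 370
B: 6·0 + 39·1 + 39·0 + 3·3 + 11·1 + 26·1 = 85
A: 6·4 + 39·3 + 39·5 + 3·0 + 11·2 + 26·5 = 488
A has the highest Borda score (488).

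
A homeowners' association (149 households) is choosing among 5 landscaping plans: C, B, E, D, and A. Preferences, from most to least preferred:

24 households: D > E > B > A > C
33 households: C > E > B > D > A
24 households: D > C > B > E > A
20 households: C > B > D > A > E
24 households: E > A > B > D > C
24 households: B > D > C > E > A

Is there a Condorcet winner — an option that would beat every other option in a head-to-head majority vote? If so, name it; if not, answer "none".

Checking pairwise contests:
D beats C 96–53.
C beats B 77–72.
C beats E 101–48.
B beats D 101–48.
C beats A 101–48.
Every option loses at least one head-to-head, so there is no Condorcet winner.

none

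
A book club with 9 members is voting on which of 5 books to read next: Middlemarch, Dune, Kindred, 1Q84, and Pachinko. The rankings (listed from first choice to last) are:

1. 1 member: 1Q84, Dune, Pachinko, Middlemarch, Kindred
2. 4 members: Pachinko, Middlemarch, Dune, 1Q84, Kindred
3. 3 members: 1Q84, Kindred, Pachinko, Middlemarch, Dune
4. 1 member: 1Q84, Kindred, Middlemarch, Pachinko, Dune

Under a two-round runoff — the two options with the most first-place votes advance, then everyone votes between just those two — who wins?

1Q84

Round 1 first-place votes: Middlemarch 0, Dune 0, Kindred 0, 1Q84 5, Pachinko 4.
1Q84 and Pachinko advance.
Runoff: 1Q84 is preferred to Pachinko by 5 voters; Pachinko by 4.
1Q84 wins the runoff.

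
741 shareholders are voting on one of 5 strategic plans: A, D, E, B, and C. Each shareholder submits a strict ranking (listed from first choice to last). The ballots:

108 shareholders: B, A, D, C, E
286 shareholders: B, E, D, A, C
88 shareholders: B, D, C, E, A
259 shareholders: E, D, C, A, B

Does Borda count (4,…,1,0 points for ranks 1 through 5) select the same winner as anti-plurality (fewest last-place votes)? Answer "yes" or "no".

Borda — scores: A 869, D 1829, E 1982, B 1928, C 802. Winner: E.
Anti-plurality — last-place votes: A 88, D 0, E 108, B 259, C 286. Winner: D.
The two methods disagree.

no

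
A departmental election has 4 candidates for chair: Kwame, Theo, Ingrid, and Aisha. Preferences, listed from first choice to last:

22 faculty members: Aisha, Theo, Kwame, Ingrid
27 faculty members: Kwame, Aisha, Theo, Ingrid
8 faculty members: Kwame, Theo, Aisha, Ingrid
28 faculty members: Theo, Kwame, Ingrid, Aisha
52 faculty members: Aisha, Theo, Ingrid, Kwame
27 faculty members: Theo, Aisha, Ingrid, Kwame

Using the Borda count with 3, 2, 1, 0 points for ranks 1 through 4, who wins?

Kwame: 22·1 + 27·3 + 8·3 + 28·2 + 52·0 + 27·0 = 183
Theo: 22·2 + 27·1 + 8·2 + 28·3 + 52·2 + 27·3 = 356
Ingrid: 22·0 + 27·0 + 8·0 + 28·1 + 52·1 + 27·1 = 107
Aisha: 22·3 + 27·2 + 8·1 + 28·0 + 52·3 + 27·2 = 338
Theo has the highest Borda score (356).

Theo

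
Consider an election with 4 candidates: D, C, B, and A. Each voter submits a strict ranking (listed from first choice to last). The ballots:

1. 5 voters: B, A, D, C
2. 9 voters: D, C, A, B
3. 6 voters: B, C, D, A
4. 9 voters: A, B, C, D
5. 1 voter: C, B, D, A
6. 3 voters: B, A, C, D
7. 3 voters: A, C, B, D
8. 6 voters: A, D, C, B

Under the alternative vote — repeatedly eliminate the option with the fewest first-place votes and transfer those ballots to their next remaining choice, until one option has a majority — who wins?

A

Round 1: D 9, C 1, B 14, A 18. Eliminate C.
Round 2: D 9, B 15, A 18. Eliminate D.
Round 3: B 15, A 27. A has a majority.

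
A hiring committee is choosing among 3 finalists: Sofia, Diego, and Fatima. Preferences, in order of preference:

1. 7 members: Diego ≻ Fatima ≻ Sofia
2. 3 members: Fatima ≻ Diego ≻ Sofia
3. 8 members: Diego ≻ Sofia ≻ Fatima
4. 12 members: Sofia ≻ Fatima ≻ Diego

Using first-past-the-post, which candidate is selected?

First-place votes: Sofia 12, Diego 15, Fatima 3.
Diego has the most first-place votes.

Diego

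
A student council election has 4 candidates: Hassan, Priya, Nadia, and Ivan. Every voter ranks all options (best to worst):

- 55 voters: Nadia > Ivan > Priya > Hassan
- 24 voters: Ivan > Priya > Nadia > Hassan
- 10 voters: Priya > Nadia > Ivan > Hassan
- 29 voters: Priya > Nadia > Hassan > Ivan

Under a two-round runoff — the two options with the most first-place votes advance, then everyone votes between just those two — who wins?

Priya

Round 1 first-place votes: Hassan 0, Priya 39, Nadia 55, Ivan 24.
Nadia and Priya advance.
Runoff: Nadia is preferred to Priya by 55 voters; Priya by 63.
Priya wins the runoff.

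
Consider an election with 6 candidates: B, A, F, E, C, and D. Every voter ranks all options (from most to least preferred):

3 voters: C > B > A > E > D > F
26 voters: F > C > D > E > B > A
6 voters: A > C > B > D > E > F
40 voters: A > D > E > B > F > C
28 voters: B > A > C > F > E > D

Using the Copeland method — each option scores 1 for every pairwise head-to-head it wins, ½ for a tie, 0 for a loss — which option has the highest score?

A

B: beats A, F, and C; loses to E and D → score 3.
A: beats F, E, C, and D; loses to B → score 4.
F: beats E, C, and D; loses to B and A → score 3.
E: beats B; loses to A, F, C, and D → score 1.
C: beats E and D; loses to B, A, and F → score 2.
D: beats B and E; loses to A, F, and C → score 2.
A has the best pairwise record.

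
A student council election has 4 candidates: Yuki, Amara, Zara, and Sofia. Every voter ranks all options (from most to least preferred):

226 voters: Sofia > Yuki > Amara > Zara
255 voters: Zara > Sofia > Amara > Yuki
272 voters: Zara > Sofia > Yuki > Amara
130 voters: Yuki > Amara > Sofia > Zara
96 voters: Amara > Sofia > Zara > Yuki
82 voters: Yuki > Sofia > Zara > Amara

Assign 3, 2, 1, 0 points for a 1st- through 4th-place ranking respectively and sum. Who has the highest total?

Sofia

Yuki: 226·2 + 255·0 + 272·1 + 130·3 + 96·0 + 82·3 = 1360
Amara: 226·1 + 255·1 + 272·0 + 130·2 + 96·3 + 82·0 = 1029
Zara: 226·0 + 255·3 + 272·3 + 130·0 + 96·1 + 82·1 = 1759
Sofia: 226·3 + 255·2 + 272·2 + 130·1 + 96·2 + 82·2 = 2218
Sofia has the highest Borda score (2218).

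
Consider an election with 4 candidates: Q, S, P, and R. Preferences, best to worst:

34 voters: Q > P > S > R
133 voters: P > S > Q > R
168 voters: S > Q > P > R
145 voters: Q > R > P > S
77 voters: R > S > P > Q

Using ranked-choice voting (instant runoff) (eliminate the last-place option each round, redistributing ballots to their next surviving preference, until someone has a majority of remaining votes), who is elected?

S

Round 1: Q 179, S 168, P 133, R 77. Eliminate R.
Round 2: Q 179, S 245, P 133. Eliminate P.
Round 3: Q 179, S 378. S has a majority.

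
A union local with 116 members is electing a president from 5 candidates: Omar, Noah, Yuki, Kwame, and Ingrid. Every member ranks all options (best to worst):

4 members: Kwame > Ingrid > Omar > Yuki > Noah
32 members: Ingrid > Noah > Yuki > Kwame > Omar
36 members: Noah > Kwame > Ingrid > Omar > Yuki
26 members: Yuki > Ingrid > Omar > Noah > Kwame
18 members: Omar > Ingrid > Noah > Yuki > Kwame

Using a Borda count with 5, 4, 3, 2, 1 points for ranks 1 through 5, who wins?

Omar: 4·3 + 32·1 + 36·2 + 26·3 + 18·5 = 284
Noah: 4·1 + 32·4 + 36·5 + 26·2 + 18·3 = 418
Yuki: 4·2 + 32·3 + 36·1 + 26·5 + 18·2 = 306
Kwame: 4·5 + 32·2 + 36·4 + 26·1 + 18·1 = 272
Ingrid: 4·4 + 32·5 + 36·3 + 26·4 + 18·4 = 460
Ingrid has the highest Borda score (460).

Ingrid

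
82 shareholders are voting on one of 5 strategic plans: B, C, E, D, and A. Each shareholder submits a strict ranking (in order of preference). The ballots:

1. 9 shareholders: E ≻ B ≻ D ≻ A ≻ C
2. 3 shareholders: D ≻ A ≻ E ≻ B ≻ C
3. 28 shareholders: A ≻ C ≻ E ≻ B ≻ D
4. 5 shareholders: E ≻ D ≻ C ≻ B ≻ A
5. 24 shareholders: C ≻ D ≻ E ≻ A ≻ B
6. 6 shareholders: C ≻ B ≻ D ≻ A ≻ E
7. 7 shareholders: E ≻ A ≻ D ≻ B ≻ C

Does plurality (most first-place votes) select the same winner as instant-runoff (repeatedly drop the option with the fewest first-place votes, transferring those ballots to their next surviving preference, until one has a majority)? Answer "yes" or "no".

no

Plurality — first-place votes: B 0, C 30, E 21, D 3, A 28. Winner: C.
Instant-runoff — R1 B 0, C 30, E 21, D 3, A 28 (B out); R2 C 30, E 21, D 3, A 28 (D out); R3 C 30, E 21, A 31 (E out); R4 C 35, A 47 (A winner). Winner: A.
The two methods disagree.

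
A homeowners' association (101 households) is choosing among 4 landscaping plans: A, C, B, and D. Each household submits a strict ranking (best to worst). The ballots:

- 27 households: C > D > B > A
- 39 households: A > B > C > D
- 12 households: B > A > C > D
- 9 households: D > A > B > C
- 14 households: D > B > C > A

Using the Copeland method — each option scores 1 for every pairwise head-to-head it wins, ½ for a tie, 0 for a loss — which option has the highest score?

A: beats C and D; loses to B → score 2.
C: beats D; loses to A and B → score 1.
B: beats A, C, and D → score 3.
D: loses to A, C, and B → score 0.
B has the best pairwise record.

B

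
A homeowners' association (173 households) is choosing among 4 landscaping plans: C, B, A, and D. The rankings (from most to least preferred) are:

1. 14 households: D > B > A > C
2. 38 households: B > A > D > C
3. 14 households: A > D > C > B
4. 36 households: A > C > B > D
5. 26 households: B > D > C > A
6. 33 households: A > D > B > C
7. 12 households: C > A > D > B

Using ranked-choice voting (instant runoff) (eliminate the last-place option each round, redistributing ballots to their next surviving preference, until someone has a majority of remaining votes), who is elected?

Round 1: C 12, B 64, A 83, D 14. Eliminate C.
Round 2: B 64, A 95, D 14. A has a majority.

A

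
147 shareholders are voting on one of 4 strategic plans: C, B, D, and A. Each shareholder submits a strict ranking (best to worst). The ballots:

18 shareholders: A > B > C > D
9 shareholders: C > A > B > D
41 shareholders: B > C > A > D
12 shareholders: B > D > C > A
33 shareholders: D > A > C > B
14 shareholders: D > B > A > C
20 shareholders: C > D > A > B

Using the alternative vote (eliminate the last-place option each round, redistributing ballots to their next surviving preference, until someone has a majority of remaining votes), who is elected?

B

Round 1: C 29, B 53, D 47, A 18. Eliminate A.
Round 2: C 29, B 71, D 47. Eliminate C.
Round 3: B 80, D 67. B has a majority.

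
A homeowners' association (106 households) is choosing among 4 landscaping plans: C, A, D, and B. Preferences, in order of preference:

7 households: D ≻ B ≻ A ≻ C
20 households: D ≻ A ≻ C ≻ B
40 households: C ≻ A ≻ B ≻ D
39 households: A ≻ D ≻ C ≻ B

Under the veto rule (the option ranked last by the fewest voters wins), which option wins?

Last-place votes: C 7, A 0, D 40, B 59.
A is ranked last by the fewest voters, so A wins.

A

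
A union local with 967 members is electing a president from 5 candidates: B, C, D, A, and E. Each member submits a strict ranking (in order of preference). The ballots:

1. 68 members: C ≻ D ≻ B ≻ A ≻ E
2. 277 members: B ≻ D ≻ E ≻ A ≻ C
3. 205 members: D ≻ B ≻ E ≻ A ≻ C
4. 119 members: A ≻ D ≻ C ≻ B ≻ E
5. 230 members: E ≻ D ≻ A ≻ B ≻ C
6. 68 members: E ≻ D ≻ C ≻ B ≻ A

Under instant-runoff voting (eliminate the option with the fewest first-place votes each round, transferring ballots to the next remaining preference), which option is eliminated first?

C

Round 1: B 277, C 68, D 205, A 119, E 298. Eliminate C.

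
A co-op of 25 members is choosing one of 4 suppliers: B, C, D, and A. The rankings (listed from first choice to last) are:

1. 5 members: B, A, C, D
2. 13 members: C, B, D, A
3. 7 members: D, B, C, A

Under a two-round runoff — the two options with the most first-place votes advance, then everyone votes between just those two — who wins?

C

Round 1 first-place votes: B 5, C 13, D 7, A 0.
C and D advance.
Runoff: C is preferred to D by 18 voters; D by 7.
C wins the runoff.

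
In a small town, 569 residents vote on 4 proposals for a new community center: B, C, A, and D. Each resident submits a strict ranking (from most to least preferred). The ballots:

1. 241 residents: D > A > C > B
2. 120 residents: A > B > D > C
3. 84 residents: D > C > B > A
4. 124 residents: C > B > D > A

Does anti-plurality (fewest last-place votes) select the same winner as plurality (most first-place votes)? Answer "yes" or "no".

yes

Anti-plurality — last-place votes: B 241, C 120, A 208, D 0. Winner: D.
Plurality — first-place votes: B 0, C 124, A 120, D 325. Winner: D.
The two methods agree.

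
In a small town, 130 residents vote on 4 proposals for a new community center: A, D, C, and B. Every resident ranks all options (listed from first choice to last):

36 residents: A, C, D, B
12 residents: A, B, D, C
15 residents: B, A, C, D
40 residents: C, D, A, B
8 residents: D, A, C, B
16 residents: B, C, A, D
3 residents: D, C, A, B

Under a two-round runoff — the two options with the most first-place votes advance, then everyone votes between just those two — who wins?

A

Round 1 first-place votes: A 48, D 11, C 40, B 31.
A and C advance.
Runoff: A is preferred to C by 71 voters; C by 59.
A wins the runoff.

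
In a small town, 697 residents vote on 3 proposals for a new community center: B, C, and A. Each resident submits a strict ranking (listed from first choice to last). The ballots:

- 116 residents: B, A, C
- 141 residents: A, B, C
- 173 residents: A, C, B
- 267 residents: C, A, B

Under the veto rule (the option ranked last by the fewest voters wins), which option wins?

Last-place votes: B 440, C 257, A 0.
A is ranked last by the fewest voters, so A wins.

A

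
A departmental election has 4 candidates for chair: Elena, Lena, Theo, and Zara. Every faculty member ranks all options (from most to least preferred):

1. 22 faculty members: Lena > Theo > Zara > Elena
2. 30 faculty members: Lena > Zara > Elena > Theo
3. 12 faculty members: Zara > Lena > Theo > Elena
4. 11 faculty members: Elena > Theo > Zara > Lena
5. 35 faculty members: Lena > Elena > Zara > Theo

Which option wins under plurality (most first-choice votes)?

First-place votes: Elena 11, Lena 87, Theo 0, Zara 12.
Lena has the most first-place votes.

Lena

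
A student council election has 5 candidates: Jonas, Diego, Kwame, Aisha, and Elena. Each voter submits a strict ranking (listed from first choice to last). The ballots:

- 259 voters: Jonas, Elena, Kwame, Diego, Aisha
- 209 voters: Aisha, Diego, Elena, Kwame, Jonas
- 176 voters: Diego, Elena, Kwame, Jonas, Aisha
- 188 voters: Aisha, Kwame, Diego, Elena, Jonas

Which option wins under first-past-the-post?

First-place votes: Jonas 259, Diego 176, Kwame 0, Aisha 397, Elena 0.
Aisha has the most first-place votes.

Aisha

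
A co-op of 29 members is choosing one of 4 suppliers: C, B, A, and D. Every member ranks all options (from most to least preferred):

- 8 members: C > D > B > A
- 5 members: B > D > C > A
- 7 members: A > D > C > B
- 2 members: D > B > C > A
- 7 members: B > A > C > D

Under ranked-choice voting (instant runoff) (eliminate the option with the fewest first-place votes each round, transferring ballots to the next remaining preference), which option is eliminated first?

D

Round 1: C 8, B 12, A 7, D 2. Eliminate D.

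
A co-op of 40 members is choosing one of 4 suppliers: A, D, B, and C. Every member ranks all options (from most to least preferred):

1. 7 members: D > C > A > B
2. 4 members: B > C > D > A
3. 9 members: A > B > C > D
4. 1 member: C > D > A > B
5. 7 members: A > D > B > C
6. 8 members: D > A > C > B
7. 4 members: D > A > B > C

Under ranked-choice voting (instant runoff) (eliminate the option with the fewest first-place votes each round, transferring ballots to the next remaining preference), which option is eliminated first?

C

Round 1: A 16, D 19, B 4, C 1. Eliminate C.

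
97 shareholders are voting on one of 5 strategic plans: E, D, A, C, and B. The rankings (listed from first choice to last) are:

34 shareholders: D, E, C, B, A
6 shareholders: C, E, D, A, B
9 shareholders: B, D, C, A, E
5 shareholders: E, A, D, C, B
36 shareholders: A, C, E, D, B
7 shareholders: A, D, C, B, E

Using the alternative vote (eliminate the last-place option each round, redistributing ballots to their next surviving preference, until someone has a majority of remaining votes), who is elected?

D

Round 1: E 5, D 34, A 43, C 6, B 9. Eliminate E.
Round 2: D 34, A 48, C 6, B 9. Eliminate C.
Round 3: D 40, A 48, B 9. Eliminate B.
Round 4: D 49, A 48. D has a majority.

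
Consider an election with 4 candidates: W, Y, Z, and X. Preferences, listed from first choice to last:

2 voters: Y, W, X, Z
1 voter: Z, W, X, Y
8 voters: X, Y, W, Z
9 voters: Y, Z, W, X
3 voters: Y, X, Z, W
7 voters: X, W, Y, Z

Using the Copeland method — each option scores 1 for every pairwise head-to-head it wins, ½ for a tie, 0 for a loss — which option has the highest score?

X

W: beats Z; loses to Y and X → score 1.
Y: beats W and Z; loses to X → score 2.
Z: loses to W, Y, and X → score 0.
X: beats W, Y, and Z → score 3.
X has the best pairwise record.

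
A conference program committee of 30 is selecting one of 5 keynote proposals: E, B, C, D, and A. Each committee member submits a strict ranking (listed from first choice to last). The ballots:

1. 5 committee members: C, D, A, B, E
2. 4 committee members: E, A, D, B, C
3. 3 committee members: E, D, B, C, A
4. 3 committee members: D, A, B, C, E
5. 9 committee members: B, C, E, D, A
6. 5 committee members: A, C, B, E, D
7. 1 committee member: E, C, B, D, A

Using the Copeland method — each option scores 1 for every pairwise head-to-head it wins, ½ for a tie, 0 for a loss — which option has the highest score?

E: beats D and A; loses to B and C → score 2.
B: beats E and C; ties D; loses to A → score 2.5.
C: beats E, D, and A; loses to B → score 3.
D: beats A; ties B; loses to E and C → score 1.5.
A: beats B; loses to E, C, and D → score 1.
C has the best pairwise record.

C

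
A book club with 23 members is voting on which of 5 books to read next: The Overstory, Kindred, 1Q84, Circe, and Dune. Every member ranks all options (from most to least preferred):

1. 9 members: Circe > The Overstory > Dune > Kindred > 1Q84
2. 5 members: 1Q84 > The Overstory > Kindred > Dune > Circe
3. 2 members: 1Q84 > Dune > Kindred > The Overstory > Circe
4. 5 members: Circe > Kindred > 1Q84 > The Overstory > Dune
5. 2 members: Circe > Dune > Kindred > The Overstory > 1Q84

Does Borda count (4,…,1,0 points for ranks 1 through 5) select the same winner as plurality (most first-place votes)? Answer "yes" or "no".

Borda — scores: The Overstory 51, Kindred 42, 1Q84 38, Circe 64, Dune 35. Winner: Circe.
Plurality — first-place votes: The Overstory 0, Kindred 0, 1Q84 7, Circe 16, Dune 0. Winner: Circe.
The two methods agree.

yes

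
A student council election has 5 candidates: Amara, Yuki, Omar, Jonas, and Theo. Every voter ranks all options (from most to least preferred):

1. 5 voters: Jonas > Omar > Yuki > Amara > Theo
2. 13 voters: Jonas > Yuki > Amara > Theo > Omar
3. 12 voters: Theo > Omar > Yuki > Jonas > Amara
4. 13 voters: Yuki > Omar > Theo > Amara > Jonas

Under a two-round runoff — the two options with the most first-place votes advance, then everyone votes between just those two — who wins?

Yuki

Round 1 first-place votes: Amara 0, Yuki 13, Omar 0, Jonas 18, Theo 12.
Jonas and Yuki advance.
Runoff: Jonas is preferred to Yuki by 18 voters; Yuki by 25.
Yuki wins the runoff.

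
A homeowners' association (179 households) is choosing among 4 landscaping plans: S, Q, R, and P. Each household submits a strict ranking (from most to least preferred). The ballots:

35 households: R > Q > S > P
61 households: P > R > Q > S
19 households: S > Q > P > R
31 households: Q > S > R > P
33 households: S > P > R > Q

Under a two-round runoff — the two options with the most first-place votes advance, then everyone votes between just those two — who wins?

Round 1 first-place votes: S 52, Q 31, R 35, P 61.
P and S advance.
Runoff: P is preferred to S by 61 voters; S by 118.
S wins the runoff.

S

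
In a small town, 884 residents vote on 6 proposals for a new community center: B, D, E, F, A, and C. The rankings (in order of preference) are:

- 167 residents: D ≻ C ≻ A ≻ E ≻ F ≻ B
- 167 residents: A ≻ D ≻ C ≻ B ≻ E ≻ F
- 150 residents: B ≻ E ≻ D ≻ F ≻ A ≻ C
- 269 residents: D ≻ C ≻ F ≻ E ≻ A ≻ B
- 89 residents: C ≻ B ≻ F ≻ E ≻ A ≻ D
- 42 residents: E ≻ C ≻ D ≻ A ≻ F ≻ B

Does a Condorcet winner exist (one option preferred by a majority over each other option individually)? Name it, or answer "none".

D

D vs B: 645–239 for D.
D vs E: 603–281 for D.
D vs F: 795–89 for D.
D vs A: 628–256 for D.
D vs C: 753–131 for D.
D beats every other option head-to-head.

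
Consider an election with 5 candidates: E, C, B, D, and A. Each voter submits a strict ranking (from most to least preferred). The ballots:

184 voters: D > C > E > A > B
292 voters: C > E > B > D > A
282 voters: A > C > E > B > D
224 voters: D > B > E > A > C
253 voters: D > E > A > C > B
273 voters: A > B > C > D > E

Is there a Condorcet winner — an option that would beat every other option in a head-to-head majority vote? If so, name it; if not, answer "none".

none

Checking pairwise contests:
C beats E 1031–477.
A beats C 1032–476.
E beats B 1011–497.
C beats D 847–661.
E beats A 953–555.
Every option loses at least one head-to-head, so there is no Condorcet winner.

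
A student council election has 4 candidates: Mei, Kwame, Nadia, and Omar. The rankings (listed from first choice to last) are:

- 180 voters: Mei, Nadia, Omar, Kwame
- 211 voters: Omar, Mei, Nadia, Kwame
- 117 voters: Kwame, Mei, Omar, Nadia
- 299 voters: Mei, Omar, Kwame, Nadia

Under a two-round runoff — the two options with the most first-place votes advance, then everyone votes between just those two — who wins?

Round 1 first-place votes: Mei 479, Kwame 117, Nadia 0, Omar 211.
Mei and Omar advance.
Runoff: Mei is preferred to Omar by 596 voters; Omar by 211.
Mei wins the runoff.

Mei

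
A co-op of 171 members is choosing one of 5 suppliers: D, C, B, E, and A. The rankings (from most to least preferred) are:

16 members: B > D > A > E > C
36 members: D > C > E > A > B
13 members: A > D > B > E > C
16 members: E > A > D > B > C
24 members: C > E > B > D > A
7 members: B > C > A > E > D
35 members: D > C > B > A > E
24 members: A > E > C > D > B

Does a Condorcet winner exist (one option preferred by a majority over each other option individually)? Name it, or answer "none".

D

D vs C: 116–55 for D.
D vs B: 124–47 for D.
D vs E: 100–71 for D.
D vs A: 111–60 for D.
D beats every other option head-to-head.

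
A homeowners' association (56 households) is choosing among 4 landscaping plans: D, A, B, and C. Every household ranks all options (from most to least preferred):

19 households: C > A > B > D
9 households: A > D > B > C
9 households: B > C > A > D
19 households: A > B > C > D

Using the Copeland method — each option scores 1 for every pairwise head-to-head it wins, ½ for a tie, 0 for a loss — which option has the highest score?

D: loses to A, B, and C → score 0.
A: beats D and B; ties C → score 2.5.
B: beats D and C; loses to A → score 2.
C: beats D; ties A; loses to B → score 1.5.
A has the best pairwise record.

A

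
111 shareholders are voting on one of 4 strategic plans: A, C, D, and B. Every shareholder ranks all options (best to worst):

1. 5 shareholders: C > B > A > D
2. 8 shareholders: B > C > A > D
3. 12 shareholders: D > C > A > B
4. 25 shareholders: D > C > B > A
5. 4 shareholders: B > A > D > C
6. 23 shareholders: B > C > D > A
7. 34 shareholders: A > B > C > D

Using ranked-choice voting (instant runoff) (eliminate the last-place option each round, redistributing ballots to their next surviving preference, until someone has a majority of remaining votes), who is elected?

B

Round 1: A 34, C 5, D 37, B 35. Eliminate C.
Round 2: A 34, D 37, B 40. Eliminate A.
Round 3: D 37, B 74. B has a majority.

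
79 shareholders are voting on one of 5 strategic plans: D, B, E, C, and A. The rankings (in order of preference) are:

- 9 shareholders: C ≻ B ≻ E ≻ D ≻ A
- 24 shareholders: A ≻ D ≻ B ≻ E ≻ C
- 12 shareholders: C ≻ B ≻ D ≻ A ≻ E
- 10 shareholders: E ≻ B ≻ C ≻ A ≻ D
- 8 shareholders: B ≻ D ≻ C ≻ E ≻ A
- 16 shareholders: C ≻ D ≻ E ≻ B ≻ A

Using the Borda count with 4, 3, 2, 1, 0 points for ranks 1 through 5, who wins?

B

D: 9·1 + 24·3 + 12·2 + 10·0 + 8·3 + 16·3 = 177
B: 9·3 + 24·2 + 12·3 + 10·3 + 8·4 + 16·1 = 189
E: 9·2 + 24·1 + 12·0 + 10·4 + 8·1 + 16·2 = 122
C: 9·4 + 24·0 + 12·4 + 10·2 + 8·2 + 16·4 = 184
A: 9·0 + 24·4 + 12·1 + 10·1 + 8·0 + 16·0 = 118
B has the highest Borda score (189).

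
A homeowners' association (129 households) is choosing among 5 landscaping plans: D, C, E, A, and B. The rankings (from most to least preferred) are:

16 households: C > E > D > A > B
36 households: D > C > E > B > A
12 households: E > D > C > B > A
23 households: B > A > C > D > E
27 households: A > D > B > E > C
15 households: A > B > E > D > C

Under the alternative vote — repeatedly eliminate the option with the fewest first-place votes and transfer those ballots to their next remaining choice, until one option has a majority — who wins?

A

Round 1: D 36, C 16, E 12, A 42, B 23. Eliminate E.
Round 2: D 48, C 16, A 42, B 23. Eliminate C.
Round 3: D 64, A 42, B 23. Eliminate B.
Round 4: D 64, A 65. A has a majority.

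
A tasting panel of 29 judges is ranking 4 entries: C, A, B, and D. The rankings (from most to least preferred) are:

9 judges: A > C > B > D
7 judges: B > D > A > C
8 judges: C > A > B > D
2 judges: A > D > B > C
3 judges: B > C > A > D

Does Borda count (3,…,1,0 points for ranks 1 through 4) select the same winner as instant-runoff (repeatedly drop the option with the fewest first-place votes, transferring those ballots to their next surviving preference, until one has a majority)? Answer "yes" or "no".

yes

Borda — scores: C 48, A 59, B 49, D 18. Winner: A.
Instant-runoff — R1 C 8, A 11, B 10, D 0 (D out); R2 C 8, A 11, B 10 (C out); R3 A 19, B 10 (A winner). Winner: A.
The two methods agree.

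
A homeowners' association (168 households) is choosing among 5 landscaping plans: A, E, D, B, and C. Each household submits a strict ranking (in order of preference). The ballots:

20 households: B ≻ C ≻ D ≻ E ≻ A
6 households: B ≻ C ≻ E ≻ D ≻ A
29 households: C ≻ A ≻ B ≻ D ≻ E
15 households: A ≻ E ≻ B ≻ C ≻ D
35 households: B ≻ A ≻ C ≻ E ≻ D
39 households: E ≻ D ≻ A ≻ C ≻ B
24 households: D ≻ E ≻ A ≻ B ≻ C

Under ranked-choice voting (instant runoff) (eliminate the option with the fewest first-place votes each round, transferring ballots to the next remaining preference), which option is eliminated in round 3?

Round 1: A 15, E 39, D 24, B 61, C 29. Eliminate A.
Round 2: E 54, D 24, B 61, C 29. Eliminate D.
Round 3: E 78, B 61, C 29. Eliminate C.

C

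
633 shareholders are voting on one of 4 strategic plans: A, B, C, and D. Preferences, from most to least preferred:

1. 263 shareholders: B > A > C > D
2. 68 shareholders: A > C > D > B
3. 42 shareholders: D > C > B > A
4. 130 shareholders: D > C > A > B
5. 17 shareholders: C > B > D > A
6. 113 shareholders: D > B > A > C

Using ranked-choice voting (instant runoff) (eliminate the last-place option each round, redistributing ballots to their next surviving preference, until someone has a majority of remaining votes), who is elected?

D

Round 1: A 68, B 263, C 17, D 285. Eliminate C.
Round 2: A 68, B 280, D 285. Eliminate A.
Round 3: B 280, D 353. D has a majority.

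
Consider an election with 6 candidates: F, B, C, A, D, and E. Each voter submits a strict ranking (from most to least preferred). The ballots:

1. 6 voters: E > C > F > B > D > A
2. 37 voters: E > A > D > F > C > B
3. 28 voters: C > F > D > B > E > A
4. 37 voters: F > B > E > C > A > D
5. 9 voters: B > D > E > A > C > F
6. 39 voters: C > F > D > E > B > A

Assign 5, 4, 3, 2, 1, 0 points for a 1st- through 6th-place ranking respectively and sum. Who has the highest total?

F: 6·3 + 37·2 + 28·4 + 37·5 + 9·0 + 39·4 = 545
B: 6·2 + 37·0 + 28·2 + 37·4 + 9·5 + 39·1 = 300
C: 6·4 + 37·1 + 28·5 + 37·2 + 9·1 + 39·5 = 479
A: 6·0 + 37·4 + 28·0 + 37·1 + 9·2 + 39·0 = 203
D: 6·1 + 37·3 + 28·3 + 37·0 + 9·4 + 39·3 = 354
E: 6·5 + 37·5 + 28·1 + 37·3 + 9·3 + 39·2 = 459
F has the highest Borda score (545).

F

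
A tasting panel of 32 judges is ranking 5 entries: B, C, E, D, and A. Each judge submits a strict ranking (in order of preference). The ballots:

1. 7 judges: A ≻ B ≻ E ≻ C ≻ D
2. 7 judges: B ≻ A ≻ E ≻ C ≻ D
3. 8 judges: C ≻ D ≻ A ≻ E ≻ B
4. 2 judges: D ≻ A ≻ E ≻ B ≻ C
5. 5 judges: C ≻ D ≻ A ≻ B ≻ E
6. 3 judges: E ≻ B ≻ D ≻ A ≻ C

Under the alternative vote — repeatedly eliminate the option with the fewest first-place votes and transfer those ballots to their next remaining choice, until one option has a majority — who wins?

Round 1: B 7, C 13, E 3, D 2, A 7. Eliminate D.
Round 2: B 7, C 13, E 3, A 9. Eliminate E.
Round 3: B 10, C 13, A 9. Eliminate A.
Round 4: B 19, C 13. B has a majority.

B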